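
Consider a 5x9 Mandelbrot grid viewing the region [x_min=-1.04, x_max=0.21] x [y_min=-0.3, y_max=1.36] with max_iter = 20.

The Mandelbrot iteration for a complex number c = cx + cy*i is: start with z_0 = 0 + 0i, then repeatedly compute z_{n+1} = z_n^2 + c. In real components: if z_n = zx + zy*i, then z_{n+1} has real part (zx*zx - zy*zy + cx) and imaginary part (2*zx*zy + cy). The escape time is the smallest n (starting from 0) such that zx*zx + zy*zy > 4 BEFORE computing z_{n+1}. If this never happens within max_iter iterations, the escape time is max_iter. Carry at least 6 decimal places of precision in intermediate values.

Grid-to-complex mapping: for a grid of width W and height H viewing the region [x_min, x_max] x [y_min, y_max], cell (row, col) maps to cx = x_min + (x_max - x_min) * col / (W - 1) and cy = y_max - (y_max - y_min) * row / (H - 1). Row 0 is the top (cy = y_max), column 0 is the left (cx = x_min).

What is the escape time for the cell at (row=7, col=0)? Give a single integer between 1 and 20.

Answer: 20

Derivation:
z_0 = 0 + 0i, c = -1.0400 + -0.0925i
Iter 1: z = -1.0400 + -0.0925i, |z|^2 = 1.0902
Iter 2: z = 0.0330 + 0.0999i, |z|^2 = 0.0111
Iter 3: z = -1.0489 + -0.0859i, |z|^2 = 1.1075
Iter 4: z = 0.0528 + 0.0877i, |z|^2 = 0.0105
Iter 5: z = -1.0449 + -0.0832i, |z|^2 = 1.0988
Iter 6: z = 0.0449 + 0.0815i, |z|^2 = 0.0087
Iter 7: z = -1.0446 + -0.0852i, |z|^2 = 1.0985
Iter 8: z = 0.0440 + 0.0855i, |z|^2 = 0.0092
Iter 9: z = -1.0454 + -0.0850i, |z|^2 = 1.1000
Iter 10: z = 0.0456 + 0.0852i, |z|^2 = 0.0093
Iter 11: z = -1.0452 + -0.0847i, |z|^2 = 1.0996
Iter 12: z = 0.0452 + 0.0846i, |z|^2 = 0.0092
Iter 13: z = -1.0451 + -0.0848i, |z|^2 = 1.0995
Iter 14: z = 0.0451 + 0.0849i, |z|^2 = 0.0092
Iter 15: z = -1.0452 + -0.0849i, |z|^2 = 1.0996
Iter 16: z = 0.0452 + 0.0849i, |z|^2 = 0.0092
Iter 17: z = -1.0452 + -0.0848i, |z|^2 = 1.0996
Iter 18: z = 0.0452 + 0.0848i, |z|^2 = 0.0092
Iter 19: z = -1.0452 + -0.0848i, |z|^2 = 1.0995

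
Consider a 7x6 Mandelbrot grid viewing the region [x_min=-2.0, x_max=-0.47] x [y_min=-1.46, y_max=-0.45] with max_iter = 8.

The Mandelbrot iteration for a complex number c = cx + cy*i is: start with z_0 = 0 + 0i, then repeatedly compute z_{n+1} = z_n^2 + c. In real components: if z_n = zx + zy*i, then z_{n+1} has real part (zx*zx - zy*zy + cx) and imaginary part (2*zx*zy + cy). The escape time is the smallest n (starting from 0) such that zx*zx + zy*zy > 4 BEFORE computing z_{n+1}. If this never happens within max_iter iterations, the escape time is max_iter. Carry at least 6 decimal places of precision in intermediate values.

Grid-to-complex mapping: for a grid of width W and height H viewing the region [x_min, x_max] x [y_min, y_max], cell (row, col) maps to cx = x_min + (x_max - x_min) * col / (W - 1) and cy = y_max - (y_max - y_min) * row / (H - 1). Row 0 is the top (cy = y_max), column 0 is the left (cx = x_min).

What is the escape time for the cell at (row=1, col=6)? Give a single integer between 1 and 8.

z_0 = 0 + 0i, c = -0.4700 + -0.6520i
Iter 1: z = -0.4700 + -0.6520i, |z|^2 = 0.6460
Iter 2: z = -0.6742 + -0.0391i, |z|^2 = 0.4561
Iter 3: z = -0.0170 + -0.5993i, |z|^2 = 0.3594
Iter 4: z = -0.8288 + -0.6317i, |z|^2 = 1.0859
Iter 5: z = -0.1821 + 0.3950i, |z|^2 = 0.1892
Iter 6: z = -0.5929 + -0.7958i, |z|^2 = 0.9849
Iter 7: z = -0.7518 + 0.2917i, |z|^2 = 0.6503

Answer: 8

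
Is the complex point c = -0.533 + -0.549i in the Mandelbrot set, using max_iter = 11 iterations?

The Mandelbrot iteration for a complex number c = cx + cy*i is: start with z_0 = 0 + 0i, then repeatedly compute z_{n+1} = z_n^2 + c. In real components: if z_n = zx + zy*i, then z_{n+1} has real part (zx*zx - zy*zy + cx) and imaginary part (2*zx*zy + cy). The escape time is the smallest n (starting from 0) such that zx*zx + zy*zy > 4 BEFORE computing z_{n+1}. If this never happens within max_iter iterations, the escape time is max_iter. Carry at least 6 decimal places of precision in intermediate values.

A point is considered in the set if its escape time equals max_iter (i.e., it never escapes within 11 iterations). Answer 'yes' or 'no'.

z_0 = 0 + 0i, c = -0.5330 + -0.5490i
Iter 1: z = -0.5330 + -0.5490i, |z|^2 = 0.5855
Iter 2: z = -0.5503 + 0.0362i, |z|^2 = 0.3042
Iter 3: z = -0.2315 + -0.5889i, |z|^2 = 0.4004
Iter 4: z = -0.8262 + -0.2764i, |z|^2 = 0.7590
Iter 5: z = 0.0732 + -0.0923i, |z|^2 = 0.0139
Iter 6: z = -0.5362 + -0.5625i, |z|^2 = 0.6039
Iter 7: z = -0.5620 + 0.0542i, |z|^2 = 0.3187
Iter 8: z = -0.2201 + -0.6099i, |z|^2 = 0.4205
Iter 9: z = -0.8565 + -0.2805i, |z|^2 = 0.8123
Iter 10: z = 0.1220 + -0.0685i, |z|^2 = 0.0196
Did not escape in 11 iterations → in set

Answer: yes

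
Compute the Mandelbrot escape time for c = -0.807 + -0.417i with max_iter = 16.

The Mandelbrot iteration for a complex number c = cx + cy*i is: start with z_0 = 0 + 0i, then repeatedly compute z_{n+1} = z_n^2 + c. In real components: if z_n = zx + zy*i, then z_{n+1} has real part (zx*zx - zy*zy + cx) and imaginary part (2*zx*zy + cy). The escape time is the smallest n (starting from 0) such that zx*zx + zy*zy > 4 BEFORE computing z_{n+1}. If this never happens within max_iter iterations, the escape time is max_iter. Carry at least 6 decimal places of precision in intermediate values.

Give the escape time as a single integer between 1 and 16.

z_0 = 0 + 0i, c = -0.8070 + -0.4170i
Iter 1: z = -0.8070 + -0.4170i, |z|^2 = 0.8251
Iter 2: z = -0.3296 + 0.2560i, |z|^2 = 0.1742
Iter 3: z = -0.7639 + -0.5858i, |z|^2 = 0.9267
Iter 4: z = -0.5666 + 0.4780i, |z|^2 = 0.5495
Iter 5: z = -0.7144 + -0.9587i, |z|^2 = 1.4294
Iter 6: z = -1.2157 + 0.9527i, |z|^2 = 2.3856
Iter 7: z = -0.2368 + -2.7335i, |z|^2 = 7.5280
Escaped at iteration 7

Answer: 7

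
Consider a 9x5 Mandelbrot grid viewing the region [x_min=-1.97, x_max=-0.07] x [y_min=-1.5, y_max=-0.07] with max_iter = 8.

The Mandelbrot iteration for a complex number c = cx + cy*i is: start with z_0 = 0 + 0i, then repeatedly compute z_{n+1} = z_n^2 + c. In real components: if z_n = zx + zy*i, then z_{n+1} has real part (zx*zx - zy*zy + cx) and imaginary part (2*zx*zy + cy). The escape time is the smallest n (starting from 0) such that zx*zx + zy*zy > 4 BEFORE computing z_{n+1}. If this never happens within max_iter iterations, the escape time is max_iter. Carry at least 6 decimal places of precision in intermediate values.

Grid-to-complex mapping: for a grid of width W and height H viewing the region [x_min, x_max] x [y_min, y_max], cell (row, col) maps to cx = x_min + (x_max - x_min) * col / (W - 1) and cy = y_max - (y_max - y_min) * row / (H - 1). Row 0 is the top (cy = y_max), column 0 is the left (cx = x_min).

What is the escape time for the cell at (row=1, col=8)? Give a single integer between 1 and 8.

Answer: 8

Derivation:
z_0 = 0 + 0i, c = -0.0700 + -0.4275i
Iter 1: z = -0.0700 + -0.4275i, |z|^2 = 0.1877
Iter 2: z = -0.2479 + -0.3676i, |z|^2 = 0.1966
Iter 3: z = -0.1437 + -0.2453i, |z|^2 = 0.0808
Iter 4: z = -0.1095 + -0.3570i, |z|^2 = 0.1394
Iter 5: z = -0.1855 + -0.3493i, |z|^2 = 0.1564
Iter 6: z = -0.1576 + -0.2979i, |z|^2 = 0.1136
Iter 7: z = -0.1339 + -0.3336i, |z|^2 = 0.1292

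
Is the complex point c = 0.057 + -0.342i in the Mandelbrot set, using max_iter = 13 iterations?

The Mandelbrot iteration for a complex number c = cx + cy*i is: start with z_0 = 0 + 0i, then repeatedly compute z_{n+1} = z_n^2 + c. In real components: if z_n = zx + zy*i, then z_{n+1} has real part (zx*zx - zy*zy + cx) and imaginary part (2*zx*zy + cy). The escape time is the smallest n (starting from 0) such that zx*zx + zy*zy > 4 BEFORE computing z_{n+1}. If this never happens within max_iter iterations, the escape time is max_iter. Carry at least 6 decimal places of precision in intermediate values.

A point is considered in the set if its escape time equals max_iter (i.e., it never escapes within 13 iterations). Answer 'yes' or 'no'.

z_0 = 0 + 0i, c = 0.0570 + -0.3420i
Iter 1: z = 0.0570 + -0.3420i, |z|^2 = 0.1202
Iter 2: z = -0.0567 + -0.3810i, |z|^2 = 0.1484
Iter 3: z = -0.0849 + -0.2988i, |z|^2 = 0.0965
Iter 4: z = -0.0251 + -0.2912i, |z|^2 = 0.0855
Iter 5: z = -0.0272 + -0.3274i, |z|^2 = 0.1079
Iter 6: z = -0.0495 + -0.3242i, |z|^2 = 0.1075
Iter 7: z = -0.0457 + -0.3099i, |z|^2 = 0.0981
Iter 8: z = -0.0370 + -0.3137i, |z|^2 = 0.0998
Iter 9: z = -0.0400 + -0.3188i, |z|^2 = 0.1032
Iter 10: z = -0.0430 + -0.3165i, |z|^2 = 0.1020
Iter 11: z = -0.0413 + -0.3148i, |z|^2 = 0.1008
Iter 12: z = -0.0404 + -0.3160i, |z|^2 = 0.1015
Did not escape in 13 iterations → in set

Answer: yes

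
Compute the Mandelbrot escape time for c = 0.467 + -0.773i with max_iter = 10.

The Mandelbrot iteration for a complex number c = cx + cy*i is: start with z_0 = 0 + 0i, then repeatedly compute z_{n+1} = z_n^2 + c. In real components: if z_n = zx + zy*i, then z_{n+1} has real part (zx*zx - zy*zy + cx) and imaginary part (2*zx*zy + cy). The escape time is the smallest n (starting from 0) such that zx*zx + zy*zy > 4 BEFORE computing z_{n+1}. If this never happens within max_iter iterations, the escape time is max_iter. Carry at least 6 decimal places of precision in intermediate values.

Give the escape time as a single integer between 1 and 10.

Answer: 3

Derivation:
z_0 = 0 + 0i, c = 0.4670 + -0.7730i
Iter 1: z = 0.4670 + -0.7730i, |z|^2 = 0.8156
Iter 2: z = 0.0876 + -1.4950i, |z|^2 = 2.2426
Iter 3: z = -1.7603 + -1.0348i, |z|^2 = 4.1695
Escaped at iteration 3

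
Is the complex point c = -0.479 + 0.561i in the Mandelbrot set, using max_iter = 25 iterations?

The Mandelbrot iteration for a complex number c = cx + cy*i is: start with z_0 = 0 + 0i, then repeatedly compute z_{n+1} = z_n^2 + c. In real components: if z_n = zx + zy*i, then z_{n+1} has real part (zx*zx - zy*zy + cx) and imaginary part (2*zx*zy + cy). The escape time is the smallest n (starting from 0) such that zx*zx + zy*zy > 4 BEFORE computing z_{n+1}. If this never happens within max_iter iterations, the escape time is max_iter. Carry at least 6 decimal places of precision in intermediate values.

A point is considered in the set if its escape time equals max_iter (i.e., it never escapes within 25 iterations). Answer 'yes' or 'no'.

Answer: yes

Derivation:
z_0 = 0 + 0i, c = -0.4790 + 0.5610i
Iter 1: z = -0.4790 + 0.5610i, |z|^2 = 0.5442
Iter 2: z = -0.5643 + 0.0236i, |z|^2 = 0.3190
Iter 3: z = -0.1611 + 0.5344i, |z|^2 = 0.3116
Iter 4: z = -0.7386 + 0.3888i, |z|^2 = 0.6967
Iter 5: z = -0.0846 + -0.0133i, |z|^2 = 0.0073
Iter 6: z = -0.4720 + 0.5633i, |z|^2 = 0.5401
Iter 7: z = -0.5734 + 0.0293i, |z|^2 = 0.3297
Iter 8: z = -0.1510 + 0.5274i, |z|^2 = 0.3010
Iter 9: z = -0.7344 + 0.4017i, |z|^2 = 0.7007
Iter 10: z = -0.1010 + -0.0290i, |z|^2 = 0.0110
Iter 11: z = -0.4696 + 0.5669i, |z|^2 = 0.5419
Iter 12: z = -0.5798 + 0.0286i, |z|^2 = 0.3370
Iter 13: z = -0.1437 + 0.5279i, |z|^2 = 0.2993
Iter 14: z = -0.7370 + 0.4093i, |z|^2 = 0.7107
Iter 15: z = -0.1034 + -0.0423i, |z|^2 = 0.0125
Iter 16: z = -0.4701 + 0.5698i, |z|^2 = 0.5456
Iter 17: z = -0.5826 + 0.0253i, |z|^2 = 0.3401
Iter 18: z = -0.1402 + 0.5315i, |z|^2 = 0.3022
Iter 19: z = -0.7418 + 0.4120i, |z|^2 = 0.7200
Iter 20: z = -0.0984 + -0.0502i, |z|^2 = 0.0122
Iter 21: z = -0.4718 + 0.5709i, |z|^2 = 0.5485
Iter 22: z = -0.5823 + 0.0223i, |z|^2 = 0.3395
Iter 23: z = -0.1405 + 0.5351i, |z|^2 = 0.3060
Iter 24: z = -0.7456 + 0.4107i, |z|^2 = 0.7245
Did not escape in 25 iterations → in set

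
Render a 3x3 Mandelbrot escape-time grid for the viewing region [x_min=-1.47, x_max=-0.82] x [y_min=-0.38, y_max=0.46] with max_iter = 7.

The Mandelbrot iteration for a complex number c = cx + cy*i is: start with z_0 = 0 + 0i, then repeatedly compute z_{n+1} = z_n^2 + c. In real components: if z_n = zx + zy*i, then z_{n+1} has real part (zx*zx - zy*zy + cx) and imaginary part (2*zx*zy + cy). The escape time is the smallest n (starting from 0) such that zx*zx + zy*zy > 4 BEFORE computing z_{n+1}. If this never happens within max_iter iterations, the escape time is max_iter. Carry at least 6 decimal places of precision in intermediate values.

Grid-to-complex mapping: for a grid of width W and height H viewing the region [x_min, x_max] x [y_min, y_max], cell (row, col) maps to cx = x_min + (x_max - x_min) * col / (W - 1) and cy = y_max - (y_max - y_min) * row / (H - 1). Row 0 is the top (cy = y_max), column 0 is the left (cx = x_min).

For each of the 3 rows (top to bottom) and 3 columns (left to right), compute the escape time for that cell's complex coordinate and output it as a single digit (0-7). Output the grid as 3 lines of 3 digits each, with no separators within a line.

(row=0, col=0): c = -1.4700 + 0.4600i → escape time 3
(row=0, col=1): c = -1.1450 + 0.4600i → escape time 5
(row=0, col=2): c = -0.8200 + 0.4600i → escape time 6
(row=1, col=0): c = -1.4700 + 0.0400i → escape time 7
(row=1, col=1): c = -1.1450 + 0.0400i → escape time 7
(row=1, col=2): c = -0.8200 + 0.0400i → escape time 7
(row=2, col=0): c = -1.4700 + -0.3800i → escape time 4
(row=2, col=1): c = -1.1450 + -0.3800i → escape time 7
(row=2, col=2): c = -0.8200 + -0.3800i → escape time 7

Answer: 356
777
477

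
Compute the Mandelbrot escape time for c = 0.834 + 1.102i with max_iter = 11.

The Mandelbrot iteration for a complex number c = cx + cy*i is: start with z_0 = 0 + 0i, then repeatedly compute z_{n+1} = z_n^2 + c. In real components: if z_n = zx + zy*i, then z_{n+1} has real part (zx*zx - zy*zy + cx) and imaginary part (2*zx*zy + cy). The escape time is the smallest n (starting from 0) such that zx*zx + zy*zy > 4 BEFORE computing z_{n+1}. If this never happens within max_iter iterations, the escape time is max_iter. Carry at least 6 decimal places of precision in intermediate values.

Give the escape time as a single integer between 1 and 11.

z_0 = 0 + 0i, c = 0.8340 + 1.1020i
Iter 1: z = 0.8340 + 1.1020i, |z|^2 = 1.9100
Iter 2: z = 0.3152 + 2.9401i, |z|^2 = 8.7437
Escaped at iteration 2

Answer: 2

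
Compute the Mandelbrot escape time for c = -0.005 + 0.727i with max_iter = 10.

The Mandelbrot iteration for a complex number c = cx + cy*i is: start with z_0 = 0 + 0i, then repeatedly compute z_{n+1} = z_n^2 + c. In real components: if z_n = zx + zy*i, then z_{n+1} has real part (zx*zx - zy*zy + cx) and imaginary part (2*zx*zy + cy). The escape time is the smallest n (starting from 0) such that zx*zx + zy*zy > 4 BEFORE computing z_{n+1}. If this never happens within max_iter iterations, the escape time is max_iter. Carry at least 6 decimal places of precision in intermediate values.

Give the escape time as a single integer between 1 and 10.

z_0 = 0 + 0i, c = -0.0050 + 0.7270i
Iter 1: z = -0.0050 + 0.7270i, |z|^2 = 0.5286
Iter 2: z = -0.5335 + 0.7197i, |z|^2 = 0.8026
Iter 3: z = -0.2384 + -0.0410i, |z|^2 = 0.0585
Iter 4: z = 0.0501 + 0.7465i, |z|^2 = 0.5598
Iter 5: z = -0.5598 + 0.8019i, |z|^2 = 0.9564
Iter 6: z = -0.3346 + -0.1708i, |z|^2 = 0.1411
Iter 7: z = 0.0778 + 0.8413i, |z|^2 = 0.7138
Iter 8: z = -0.7067 + 0.8579i, |z|^2 = 1.2355
Iter 9: z = -0.2416 + -0.4856i, |z|^2 = 0.2942

Answer: 10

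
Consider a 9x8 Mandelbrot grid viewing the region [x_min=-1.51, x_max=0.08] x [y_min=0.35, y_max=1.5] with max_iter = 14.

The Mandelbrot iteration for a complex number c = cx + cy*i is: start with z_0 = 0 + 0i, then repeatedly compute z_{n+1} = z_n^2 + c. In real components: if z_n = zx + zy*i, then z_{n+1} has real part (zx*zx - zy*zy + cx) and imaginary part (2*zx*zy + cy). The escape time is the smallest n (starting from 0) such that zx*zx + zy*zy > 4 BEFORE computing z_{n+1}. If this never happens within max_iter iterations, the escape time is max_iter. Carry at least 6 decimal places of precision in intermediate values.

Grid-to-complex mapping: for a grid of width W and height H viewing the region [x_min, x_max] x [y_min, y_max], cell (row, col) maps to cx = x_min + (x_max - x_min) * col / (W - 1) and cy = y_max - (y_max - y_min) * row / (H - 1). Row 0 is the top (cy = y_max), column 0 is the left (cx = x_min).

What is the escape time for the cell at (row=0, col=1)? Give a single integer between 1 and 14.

Answer: 2

Derivation:
z_0 = 0 + 0i, c = -1.3113 + 1.5000i
Iter 1: z = -1.3113 + 1.5000i, |z|^2 = 3.9694
Iter 2: z = -1.8419 + -2.4337i, |z|^2 = 9.3156
Escaped at iteration 2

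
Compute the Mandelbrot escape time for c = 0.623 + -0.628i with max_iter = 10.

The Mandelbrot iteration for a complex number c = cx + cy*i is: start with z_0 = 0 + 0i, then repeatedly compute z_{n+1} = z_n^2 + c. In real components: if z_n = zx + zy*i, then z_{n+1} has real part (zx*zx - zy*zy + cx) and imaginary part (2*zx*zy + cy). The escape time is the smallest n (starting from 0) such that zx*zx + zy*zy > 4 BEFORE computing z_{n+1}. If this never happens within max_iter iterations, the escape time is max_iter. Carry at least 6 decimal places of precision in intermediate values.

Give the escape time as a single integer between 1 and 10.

z_0 = 0 + 0i, c = 0.6230 + -0.6280i
Iter 1: z = 0.6230 + -0.6280i, |z|^2 = 0.7825
Iter 2: z = 0.6167 + -1.4105i, |z|^2 = 2.3699
Iter 3: z = -0.9861 + -2.3678i, |z|^2 = 6.5790
Escaped at iteration 3

Answer: 3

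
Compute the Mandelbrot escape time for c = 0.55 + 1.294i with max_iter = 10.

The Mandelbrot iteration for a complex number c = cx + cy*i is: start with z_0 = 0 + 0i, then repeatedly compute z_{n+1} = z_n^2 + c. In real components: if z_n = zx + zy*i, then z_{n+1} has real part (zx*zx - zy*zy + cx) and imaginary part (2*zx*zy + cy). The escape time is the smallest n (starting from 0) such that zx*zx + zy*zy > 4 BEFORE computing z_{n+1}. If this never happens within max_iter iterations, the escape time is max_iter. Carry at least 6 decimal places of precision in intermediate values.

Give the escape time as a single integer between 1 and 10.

z_0 = 0 + 0i, c = 0.5500 + 1.2940i
Iter 1: z = 0.5500 + 1.2940i, |z|^2 = 1.9769
Iter 2: z = -0.8219 + 2.7174i, |z|^2 = 8.0598
Escaped at iteration 2

Answer: 2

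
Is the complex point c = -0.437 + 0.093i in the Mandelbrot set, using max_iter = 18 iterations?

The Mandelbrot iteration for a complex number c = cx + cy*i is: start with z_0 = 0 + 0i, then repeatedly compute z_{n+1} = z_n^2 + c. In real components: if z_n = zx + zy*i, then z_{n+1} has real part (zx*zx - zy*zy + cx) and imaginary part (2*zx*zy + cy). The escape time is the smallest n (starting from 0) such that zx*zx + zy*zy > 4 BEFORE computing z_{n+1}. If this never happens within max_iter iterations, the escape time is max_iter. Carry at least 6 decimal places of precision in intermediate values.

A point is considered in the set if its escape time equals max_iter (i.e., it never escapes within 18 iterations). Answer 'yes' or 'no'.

Answer: yes

Derivation:
z_0 = 0 + 0i, c = -0.4370 + 0.0930i
Iter 1: z = -0.4370 + 0.0930i, |z|^2 = 0.1996
Iter 2: z = -0.2547 + 0.0117i, |z|^2 = 0.0650
Iter 3: z = -0.3723 + 0.0870i, |z|^2 = 0.1462
Iter 4: z = -0.3060 + 0.0282i, |z|^2 = 0.0944
Iter 5: z = -0.3442 + 0.0757i, |z|^2 = 0.1242
Iter 6: z = -0.3243 + 0.0409i, |z|^2 = 0.1068
Iter 7: z = -0.3335 + 0.0665i, |z|^2 = 0.1157
Iter 8: z = -0.3302 + 0.0486i, |z|^2 = 0.1114
Iter 9: z = -0.3303 + 0.0609i, |z|^2 = 0.1128
Iter 10: z = -0.3316 + 0.0528i, |z|^2 = 0.1127
Iter 11: z = -0.3298 + 0.0580i, |z|^2 = 0.1122
Iter 12: z = -0.3316 + 0.0547i, |z|^2 = 0.1129
Iter 13: z = -0.3301 + 0.0567i, |z|^2 = 0.1122
Iter 14: z = -0.3313 + 0.0556i, |z|^2 = 0.1128
Iter 15: z = -0.3303 + 0.0562i, |z|^2 = 0.1123
Iter 16: z = -0.3310 + 0.0559i, |z|^2 = 0.1127
Iter 17: z = -0.3305 + 0.0560i, |z|^2 = 0.1124
Did not escape in 18 iterations → in set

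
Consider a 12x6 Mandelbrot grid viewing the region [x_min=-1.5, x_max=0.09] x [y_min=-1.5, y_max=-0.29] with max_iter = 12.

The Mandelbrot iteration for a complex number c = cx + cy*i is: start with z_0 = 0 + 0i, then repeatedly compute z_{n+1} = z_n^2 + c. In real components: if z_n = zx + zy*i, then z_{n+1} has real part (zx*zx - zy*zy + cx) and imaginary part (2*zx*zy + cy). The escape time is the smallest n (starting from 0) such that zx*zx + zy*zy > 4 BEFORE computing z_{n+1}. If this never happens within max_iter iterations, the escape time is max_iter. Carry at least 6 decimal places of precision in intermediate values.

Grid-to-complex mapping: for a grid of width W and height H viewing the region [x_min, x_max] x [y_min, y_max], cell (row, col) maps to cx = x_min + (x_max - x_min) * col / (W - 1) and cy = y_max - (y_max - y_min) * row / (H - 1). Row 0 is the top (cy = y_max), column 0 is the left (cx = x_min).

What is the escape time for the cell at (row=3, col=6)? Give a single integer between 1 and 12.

Answer: 4

Derivation:
z_0 = 0 + 0i, c = -0.6327 + -1.0160i
Iter 1: z = -0.6327 + -1.0160i, |z|^2 = 1.4326
Iter 2: z = -1.2646 + 0.2697i, |z|^2 = 1.6721
Iter 3: z = 0.8938 + -1.6982i, |z|^2 = 3.6827
Iter 4: z = -2.7175 + -4.0518i, |z|^2 = 23.8016
Escaped at iteration 4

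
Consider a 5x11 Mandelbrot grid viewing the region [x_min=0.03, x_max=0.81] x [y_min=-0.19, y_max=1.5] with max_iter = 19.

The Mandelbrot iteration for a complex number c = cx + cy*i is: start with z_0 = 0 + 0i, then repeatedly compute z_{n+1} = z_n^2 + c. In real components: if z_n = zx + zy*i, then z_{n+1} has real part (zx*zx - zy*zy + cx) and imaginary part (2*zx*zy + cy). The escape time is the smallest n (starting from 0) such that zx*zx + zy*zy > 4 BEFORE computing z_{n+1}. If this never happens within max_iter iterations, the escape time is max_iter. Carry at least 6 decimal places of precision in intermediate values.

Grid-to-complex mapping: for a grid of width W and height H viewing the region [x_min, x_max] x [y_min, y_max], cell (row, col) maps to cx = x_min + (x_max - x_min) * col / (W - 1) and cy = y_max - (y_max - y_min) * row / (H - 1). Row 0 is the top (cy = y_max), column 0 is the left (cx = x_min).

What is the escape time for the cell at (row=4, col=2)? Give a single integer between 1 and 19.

z_0 = 0 + 0i, c = 0.4200 + 0.8240i
Iter 1: z = 0.4200 + 0.8240i, |z|^2 = 0.8554
Iter 2: z = -0.0826 + 1.5162i, |z|^2 = 2.3056
Iter 3: z = -1.8719 + 0.5736i, |z|^2 = 3.8331
Iter 4: z = 3.5951 + -1.3235i, |z|^2 = 14.6762
Escaped at iteration 4

Answer: 4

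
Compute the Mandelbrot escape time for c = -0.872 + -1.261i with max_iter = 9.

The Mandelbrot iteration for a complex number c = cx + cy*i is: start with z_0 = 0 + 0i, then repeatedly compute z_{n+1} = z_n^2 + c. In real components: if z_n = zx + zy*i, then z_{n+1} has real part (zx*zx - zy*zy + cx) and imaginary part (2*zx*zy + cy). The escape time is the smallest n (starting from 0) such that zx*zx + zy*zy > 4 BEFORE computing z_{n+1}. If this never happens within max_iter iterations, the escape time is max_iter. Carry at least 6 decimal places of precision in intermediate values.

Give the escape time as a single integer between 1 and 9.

z_0 = 0 + 0i, c = -0.8720 + -1.2610i
Iter 1: z = -0.8720 + -1.2610i, |z|^2 = 2.3505
Iter 2: z = -1.7017 + 0.9382i, |z|^2 = 3.7761
Iter 3: z = 1.1437 + -4.4541i, |z|^2 = 21.1470
Escaped at iteration 3

Answer: 3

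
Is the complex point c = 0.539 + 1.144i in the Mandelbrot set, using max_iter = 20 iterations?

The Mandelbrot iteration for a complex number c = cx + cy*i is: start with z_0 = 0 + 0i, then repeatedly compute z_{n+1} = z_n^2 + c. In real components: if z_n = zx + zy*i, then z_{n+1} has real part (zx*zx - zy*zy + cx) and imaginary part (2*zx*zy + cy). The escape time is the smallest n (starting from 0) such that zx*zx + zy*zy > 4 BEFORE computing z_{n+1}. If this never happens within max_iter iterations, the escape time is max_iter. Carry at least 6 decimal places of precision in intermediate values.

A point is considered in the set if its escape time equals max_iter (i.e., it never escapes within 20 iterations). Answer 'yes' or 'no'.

Answer: no

Derivation:
z_0 = 0 + 0i, c = 0.5390 + 1.1440i
Iter 1: z = 0.5390 + 1.1440i, |z|^2 = 1.5993
Iter 2: z = -0.4792 + 2.3772i, |z|^2 = 5.8809
Escaped at iteration 2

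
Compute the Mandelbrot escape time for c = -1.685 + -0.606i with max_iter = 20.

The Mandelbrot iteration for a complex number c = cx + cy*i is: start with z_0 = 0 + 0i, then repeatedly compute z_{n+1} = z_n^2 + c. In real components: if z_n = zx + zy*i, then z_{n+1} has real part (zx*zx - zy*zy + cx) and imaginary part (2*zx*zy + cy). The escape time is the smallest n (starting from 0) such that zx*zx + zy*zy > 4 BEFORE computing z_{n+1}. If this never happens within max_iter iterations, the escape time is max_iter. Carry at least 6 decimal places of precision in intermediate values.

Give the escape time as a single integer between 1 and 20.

Answer: 3

Derivation:
z_0 = 0 + 0i, c = -1.6850 + -0.6060i
Iter 1: z = -1.6850 + -0.6060i, |z|^2 = 3.2065
Iter 2: z = 0.7870 + 1.4362i, |z|^2 = 2.6821
Iter 3: z = -3.1284 + 1.6546i, |z|^2 = 12.5244
Escaped at iteration 3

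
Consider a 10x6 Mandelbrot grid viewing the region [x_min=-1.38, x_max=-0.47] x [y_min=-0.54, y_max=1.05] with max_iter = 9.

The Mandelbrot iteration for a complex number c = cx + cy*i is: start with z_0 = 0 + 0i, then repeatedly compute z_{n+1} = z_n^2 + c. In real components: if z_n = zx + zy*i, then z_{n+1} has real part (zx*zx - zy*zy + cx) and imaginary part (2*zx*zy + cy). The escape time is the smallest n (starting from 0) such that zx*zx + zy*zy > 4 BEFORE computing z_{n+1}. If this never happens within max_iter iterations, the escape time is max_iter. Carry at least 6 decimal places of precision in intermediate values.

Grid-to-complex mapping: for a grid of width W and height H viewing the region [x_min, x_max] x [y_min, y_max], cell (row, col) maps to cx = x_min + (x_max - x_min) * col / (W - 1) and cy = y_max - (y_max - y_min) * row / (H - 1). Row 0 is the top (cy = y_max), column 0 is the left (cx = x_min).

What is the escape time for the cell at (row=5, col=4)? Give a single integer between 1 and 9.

z_0 = 0 + 0i, c = -0.9756 + -0.5400i
Iter 1: z = -0.9756 + -0.5400i, |z|^2 = 1.2433
Iter 2: z = -0.3154 + 0.5136i, |z|^2 = 0.3633
Iter 3: z = -1.1398 + -0.8640i, |z|^2 = 2.0458
Iter 4: z = -0.4229 + 1.4297i, |z|^2 = 2.2229
Iter 5: z = -2.8408 + -1.7492i, |z|^2 = 11.1295
Escaped at iteration 5

Answer: 5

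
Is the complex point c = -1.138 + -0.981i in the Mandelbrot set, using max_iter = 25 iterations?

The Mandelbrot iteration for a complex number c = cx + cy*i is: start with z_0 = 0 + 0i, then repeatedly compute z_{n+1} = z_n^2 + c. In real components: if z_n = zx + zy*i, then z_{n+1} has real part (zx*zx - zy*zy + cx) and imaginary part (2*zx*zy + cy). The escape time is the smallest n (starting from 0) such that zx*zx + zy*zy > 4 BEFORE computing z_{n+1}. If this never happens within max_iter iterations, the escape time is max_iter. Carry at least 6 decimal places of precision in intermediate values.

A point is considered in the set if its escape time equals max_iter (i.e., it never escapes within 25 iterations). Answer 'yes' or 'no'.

z_0 = 0 + 0i, c = -1.1380 + -0.9810i
Iter 1: z = -1.1380 + -0.9810i, |z|^2 = 2.2574
Iter 2: z = -0.8053 + 1.2518i, |z|^2 = 2.2154
Iter 3: z = -2.0564 + -2.9971i, |z|^2 = 13.2113
Escaped at iteration 3

Answer: no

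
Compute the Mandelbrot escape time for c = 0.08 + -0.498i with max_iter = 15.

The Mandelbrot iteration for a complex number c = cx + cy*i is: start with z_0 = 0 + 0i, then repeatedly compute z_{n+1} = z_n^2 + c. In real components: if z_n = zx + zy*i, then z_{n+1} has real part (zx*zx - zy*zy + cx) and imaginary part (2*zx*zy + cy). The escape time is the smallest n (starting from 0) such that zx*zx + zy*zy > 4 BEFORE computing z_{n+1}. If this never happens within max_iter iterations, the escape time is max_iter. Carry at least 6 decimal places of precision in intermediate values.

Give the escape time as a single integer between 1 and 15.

z_0 = 0 + 0i, c = 0.0800 + -0.4980i
Iter 1: z = 0.0800 + -0.4980i, |z|^2 = 0.2544
Iter 2: z = -0.1616 + -0.5777i, |z|^2 = 0.3598
Iter 3: z = -0.2276 + -0.3113i, |z|^2 = 0.1487
Iter 4: z = 0.0349 + -0.3563i, |z|^2 = 0.1282
Iter 5: z = -0.0457 + -0.5229i, |z|^2 = 0.2755
Iter 6: z = -0.1913 + -0.4502i, |z|^2 = 0.2393
Iter 7: z = -0.0861 + -0.3258i, |z|^2 = 0.1135
Iter 8: z = -0.0187 + -0.4419i, |z|^2 = 0.1957
Iter 9: z = -0.1150 + -0.4815i, |z|^2 = 0.2450
Iter 10: z = -0.1386 + -0.3873i, |z|^2 = 0.1692
Iter 11: z = -0.0508 + -0.3906i, |z|^2 = 0.1552
Iter 12: z = -0.0700 + -0.4583i, |z|^2 = 0.2149
Iter 13: z = -0.1251 + -0.4338i, |z|^2 = 0.2039
Iter 14: z = -0.0925 + -0.3894i, |z|^2 = 0.1602

Answer: 15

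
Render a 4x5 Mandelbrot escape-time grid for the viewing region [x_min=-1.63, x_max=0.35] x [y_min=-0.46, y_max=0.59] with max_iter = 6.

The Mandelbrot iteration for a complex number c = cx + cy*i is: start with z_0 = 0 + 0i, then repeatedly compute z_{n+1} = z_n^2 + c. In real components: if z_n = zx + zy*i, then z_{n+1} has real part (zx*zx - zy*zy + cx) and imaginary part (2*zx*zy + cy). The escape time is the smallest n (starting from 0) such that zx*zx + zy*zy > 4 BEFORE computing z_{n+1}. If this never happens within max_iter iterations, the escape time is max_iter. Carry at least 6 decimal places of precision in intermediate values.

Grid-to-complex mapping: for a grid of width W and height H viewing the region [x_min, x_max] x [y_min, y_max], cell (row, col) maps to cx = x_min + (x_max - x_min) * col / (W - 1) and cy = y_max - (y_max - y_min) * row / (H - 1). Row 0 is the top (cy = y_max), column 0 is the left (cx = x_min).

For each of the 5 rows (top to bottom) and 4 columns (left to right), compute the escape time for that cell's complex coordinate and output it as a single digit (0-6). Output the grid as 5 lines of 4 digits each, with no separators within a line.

Answer: 3566
4666
6666
5666
3566

Derivation:
(row=0, col=0): c = -1.6300 + 0.5900i → escape time 3
(row=0, col=1): c = -0.9700 + 0.5900i → escape time 5
(row=0, col=2): c = -0.3100 + 0.5900i → escape time 6
(row=0, col=3): c = 0.3500 + 0.5900i → escape time 6
(row=1, col=0): c = -1.6300 + 0.3275i → escape time 4
(row=1, col=1): c = -0.9700 + 0.3275i → escape time 6
(row=1, col=2): c = -0.3100 + 0.3275i → escape time 6
(row=1, col=3): c = 0.3500 + 0.3275i → escape time 6
(row=2, col=0): c = -1.6300 + 0.0650i → escape time 6
(row=2, col=1): c = -0.9700 + 0.0650i → escape time 6
(row=2, col=2): c = -0.3100 + 0.0650i → escape time 6
(row=2, col=3): c = 0.3500 + 0.0650i → escape time 6
(row=3, col=0): c = -1.6300 + -0.1975i → escape time 5
(row=3, col=1): c = -0.9700 + -0.1975i → escape time 6
(row=3, col=2): c = -0.3100 + -0.1975i → escape time 6
(row=3, col=3): c = 0.3500 + -0.1975i → escape time 6
(row=4, col=0): c = -1.6300 + -0.4600i → escape time 3
(row=4, col=1): c = -0.9700 + -0.4600i → escape time 5
(row=4, col=2): c = -0.3100 + -0.4600i → escape time 6
(row=4, col=3): c = 0.3500 + -0.4600i → escape time 6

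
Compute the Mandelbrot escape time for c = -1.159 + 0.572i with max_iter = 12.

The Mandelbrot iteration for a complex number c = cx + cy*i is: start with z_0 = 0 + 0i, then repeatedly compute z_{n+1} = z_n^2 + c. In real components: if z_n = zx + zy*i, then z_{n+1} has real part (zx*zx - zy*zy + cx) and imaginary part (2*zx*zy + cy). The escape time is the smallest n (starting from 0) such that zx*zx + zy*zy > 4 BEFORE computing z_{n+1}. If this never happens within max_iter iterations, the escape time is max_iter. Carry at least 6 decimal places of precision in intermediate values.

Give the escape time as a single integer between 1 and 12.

z_0 = 0 + 0i, c = -1.1590 + 0.5720i
Iter 1: z = -1.1590 + 0.5720i, |z|^2 = 1.6705
Iter 2: z = -0.1429 + -0.7539i, |z|^2 = 0.5888
Iter 3: z = -1.7069 + 0.7875i, |z|^2 = 3.5337
Iter 4: z = 1.1345 + -2.1163i, |z|^2 = 5.7660
Escaped at iteration 4

Answer: 4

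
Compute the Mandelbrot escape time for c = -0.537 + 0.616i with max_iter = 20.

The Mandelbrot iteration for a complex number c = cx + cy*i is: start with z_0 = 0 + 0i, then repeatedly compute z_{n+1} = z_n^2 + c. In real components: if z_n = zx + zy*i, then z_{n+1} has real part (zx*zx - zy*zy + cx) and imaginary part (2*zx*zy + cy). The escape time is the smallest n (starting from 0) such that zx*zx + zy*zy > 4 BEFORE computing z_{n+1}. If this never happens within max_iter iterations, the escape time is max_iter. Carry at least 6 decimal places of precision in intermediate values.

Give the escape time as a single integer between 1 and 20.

z_0 = 0 + 0i, c = -0.5370 + 0.6160i
Iter 1: z = -0.5370 + 0.6160i, |z|^2 = 0.6678
Iter 2: z = -0.6281 + -0.0456i, |z|^2 = 0.3966
Iter 3: z = -0.1446 + 0.6733i, |z|^2 = 0.4742
Iter 4: z = -0.9694 + 0.4213i, |z|^2 = 1.1172
Iter 5: z = 0.2252 + -0.2008i, |z|^2 = 0.0910
Iter 6: z = -0.5266 + 0.5256i, |z|^2 = 0.5535
Iter 7: z = -0.5359 + 0.0625i, |z|^2 = 0.2911
Iter 8: z = -0.2537 + 0.5491i, |z|^2 = 0.3658
Iter 9: z = -0.7741 + 0.3374i, |z|^2 = 0.7130
Iter 10: z = -0.0516 + 0.0937i, |z|^2 = 0.0114
Iter 11: z = -0.5431 + 0.6063i, |z|^2 = 0.6626
Iter 12: z = -0.6097 + -0.0426i, |z|^2 = 0.3735
Iter 13: z = -0.1671 + 0.6680i, |z|^2 = 0.4741
Iter 14: z = -0.9552 + 0.3927i, |z|^2 = 1.0667
Iter 15: z = 0.2212 + -0.1343i, |z|^2 = 0.0670
Iter 16: z = -0.5061 + 0.5566i, |z|^2 = 0.5659
Iter 17: z = -0.5907 + 0.0526i, |z|^2 = 0.3516
Iter 18: z = -0.1909 + 0.5538i, |z|^2 = 0.3432
Iter 19: z = -0.8073 + 0.4046i, |z|^2 = 0.8154

Answer: 20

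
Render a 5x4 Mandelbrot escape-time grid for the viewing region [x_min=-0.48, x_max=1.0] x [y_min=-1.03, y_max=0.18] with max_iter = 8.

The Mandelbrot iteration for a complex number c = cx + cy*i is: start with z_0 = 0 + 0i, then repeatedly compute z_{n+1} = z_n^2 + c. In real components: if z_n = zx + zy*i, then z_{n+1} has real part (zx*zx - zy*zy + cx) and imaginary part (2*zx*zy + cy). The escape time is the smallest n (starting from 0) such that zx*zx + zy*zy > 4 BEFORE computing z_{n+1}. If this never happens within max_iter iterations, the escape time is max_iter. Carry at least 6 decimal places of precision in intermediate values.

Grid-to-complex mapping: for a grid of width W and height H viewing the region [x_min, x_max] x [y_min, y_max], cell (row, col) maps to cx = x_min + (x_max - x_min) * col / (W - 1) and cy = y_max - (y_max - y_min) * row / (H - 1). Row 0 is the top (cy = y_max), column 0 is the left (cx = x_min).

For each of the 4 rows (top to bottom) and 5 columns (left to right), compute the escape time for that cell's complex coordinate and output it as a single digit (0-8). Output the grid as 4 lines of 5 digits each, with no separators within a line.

Answer: 88842
88842
88832
48322

Derivation:
(row=0, col=0): c = -0.4800 + 0.1800i → escape time 8
(row=0, col=1): c = -0.1100 + 0.1800i → escape time 8
(row=0, col=2): c = 0.2600 + 0.1800i → escape time 8
(row=0, col=3): c = 0.6300 + 0.1800i → escape time 4
(row=0, col=4): c = 1.0000 + 0.1800i → escape time 2
(row=1, col=0): c = -0.4800 + -0.2233i → escape time 8
(row=1, col=1): c = -0.1100 + -0.2233i → escape time 8
(row=1, col=2): c = 0.2600 + -0.2233i → escape time 8
(row=1, col=3): c = 0.6300 + -0.2233i → escape time 4
(row=1, col=4): c = 1.0000 + -0.2233i → escape time 2
(row=2, col=0): c = -0.4800 + -0.6267i → escape time 8
(row=2, col=1): c = -0.1100 + -0.6267i → escape time 8
(row=2, col=2): c = 0.2600 + -0.6267i → escape time 8
(row=2, col=3): c = 0.6300 + -0.6267i → escape time 3
(row=2, col=4): c = 1.0000 + -0.6267i → escape time 2
(row=3, col=0): c = -0.4800 + -1.0300i → escape time 4
(row=3, col=1): c = -0.1100 + -1.0300i → escape time 8
(row=3, col=2): c = 0.2600 + -1.0300i → escape time 3
(row=3, col=3): c = 0.6300 + -1.0300i → escape time 2
(row=3, col=4): c = 1.0000 + -1.0300i → escape time 2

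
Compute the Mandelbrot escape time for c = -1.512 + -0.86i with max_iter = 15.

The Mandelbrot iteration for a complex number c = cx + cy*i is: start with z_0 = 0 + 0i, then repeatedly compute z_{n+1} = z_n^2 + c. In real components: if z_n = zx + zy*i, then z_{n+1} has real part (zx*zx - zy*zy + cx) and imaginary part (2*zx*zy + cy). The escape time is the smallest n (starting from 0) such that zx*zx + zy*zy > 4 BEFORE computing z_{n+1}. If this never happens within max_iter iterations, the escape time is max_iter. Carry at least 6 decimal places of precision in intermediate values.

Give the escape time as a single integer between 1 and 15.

Answer: 3

Derivation:
z_0 = 0 + 0i, c = -1.5120 + -0.8600i
Iter 1: z = -1.5120 + -0.8600i, |z|^2 = 3.0257
Iter 2: z = 0.0345 + 1.7406i, |z|^2 = 3.0310
Iter 3: z = -4.5406 + -0.7397i, |z|^2 = 21.1646
Escaped at iteration 3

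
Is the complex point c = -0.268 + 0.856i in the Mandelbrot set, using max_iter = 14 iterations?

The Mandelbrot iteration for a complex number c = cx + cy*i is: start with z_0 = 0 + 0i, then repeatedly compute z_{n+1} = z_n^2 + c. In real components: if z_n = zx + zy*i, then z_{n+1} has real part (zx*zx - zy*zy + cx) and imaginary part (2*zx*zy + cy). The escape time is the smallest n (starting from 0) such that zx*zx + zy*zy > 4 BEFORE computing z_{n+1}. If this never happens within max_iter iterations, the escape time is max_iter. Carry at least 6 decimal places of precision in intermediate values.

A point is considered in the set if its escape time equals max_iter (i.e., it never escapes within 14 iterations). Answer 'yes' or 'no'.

Answer: yes

Derivation:
z_0 = 0 + 0i, c = -0.2680 + 0.8560i
Iter 1: z = -0.2680 + 0.8560i, |z|^2 = 0.8046
Iter 2: z = -0.9289 + 0.3972i, |z|^2 = 1.0206
Iter 3: z = 0.4371 + 0.1181i, |z|^2 = 0.2050
Iter 4: z = -0.0909 + 0.9593i, |z|^2 = 0.9284
Iter 5: z = -1.1799 + 0.6817i, |z|^2 = 1.8568
Iter 6: z = 0.6595 + -0.7526i, |z|^2 = 1.0013
Iter 7: z = -0.3994 + -0.1367i, |z|^2 = 0.1782
Iter 8: z = -0.1271 + 0.9652i, |z|^2 = 0.9478
Iter 9: z = -1.1834 + 0.6106i, |z|^2 = 1.7733
Iter 10: z = 0.7597 + -0.5892i, |z|^2 = 0.9243
Iter 11: z = -0.0380 + -0.0392i, |z|^2 = 0.0030
Iter 12: z = -0.2681 + 0.8590i, |z|^2 = 0.8097
Iter 13: z = -0.9340 + 0.3954i, |z|^2 = 1.0287
Did not escape in 14 iterations → in set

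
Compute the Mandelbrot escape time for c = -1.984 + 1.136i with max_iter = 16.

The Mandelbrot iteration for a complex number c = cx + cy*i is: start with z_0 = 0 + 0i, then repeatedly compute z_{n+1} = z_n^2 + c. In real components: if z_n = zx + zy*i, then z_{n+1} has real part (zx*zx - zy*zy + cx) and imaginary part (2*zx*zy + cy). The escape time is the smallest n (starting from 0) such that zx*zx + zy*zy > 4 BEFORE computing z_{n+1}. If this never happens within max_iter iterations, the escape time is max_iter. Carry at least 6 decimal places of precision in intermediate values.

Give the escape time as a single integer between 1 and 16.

Answer: 1

Derivation:
z_0 = 0 + 0i, c = -1.9840 + 1.1360i
Iter 1: z = -1.9840 + 1.1360i, |z|^2 = 5.2268
Escaped at iteration 1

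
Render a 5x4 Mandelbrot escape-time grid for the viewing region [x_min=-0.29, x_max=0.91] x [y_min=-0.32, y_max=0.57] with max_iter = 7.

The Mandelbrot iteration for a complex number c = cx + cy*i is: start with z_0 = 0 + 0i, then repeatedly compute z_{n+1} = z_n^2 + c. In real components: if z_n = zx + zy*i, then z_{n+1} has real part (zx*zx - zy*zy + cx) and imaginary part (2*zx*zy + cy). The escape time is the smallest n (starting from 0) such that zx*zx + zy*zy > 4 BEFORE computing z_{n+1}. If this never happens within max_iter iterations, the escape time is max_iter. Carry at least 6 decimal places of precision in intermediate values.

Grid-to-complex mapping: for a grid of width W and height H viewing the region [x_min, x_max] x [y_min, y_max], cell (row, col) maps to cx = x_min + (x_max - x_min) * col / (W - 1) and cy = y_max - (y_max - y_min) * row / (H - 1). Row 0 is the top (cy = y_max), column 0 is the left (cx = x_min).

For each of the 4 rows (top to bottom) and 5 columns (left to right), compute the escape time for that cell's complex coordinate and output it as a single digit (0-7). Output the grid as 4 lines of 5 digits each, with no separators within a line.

(row=0, col=0): c = -0.2900 + 0.5700i → escape time 7
(row=0, col=1): c = 0.0100 + 0.5700i → escape time 7
(row=0, col=2): c = 0.3100 + 0.5700i → escape time 7
(row=0, col=3): c = 0.6100 + 0.5700i → escape time 3
(row=0, col=4): c = 0.9100 + 0.5700i → escape time 2
(row=1, col=0): c = -0.2900 + 0.2733i → escape time 7
(row=1, col=1): c = 0.0100 + 0.2733i → escape time 7
(row=1, col=2): c = 0.3100 + 0.2733i → escape time 7
(row=1, col=3): c = 0.6100 + 0.2733i → escape time 4
(row=1, col=4): c = 0.9100 + 0.2733i → escape time 3
(row=2, col=0): c = -0.2900 + -0.0233i → escape time 7
(row=2, col=1): c = 0.0100 + -0.0233i → escape time 7
(row=2, col=2): c = 0.3100 + -0.0233i → escape time 7
(row=2, col=3): c = 0.6100 + -0.0233i → escape time 4
(row=2, col=4): c = 0.9100 + -0.0233i → escape time 3
(row=3, col=0): c = -0.2900 + -0.3200i → escape time 7
(row=3, col=1): c = 0.0100 + -0.3200i → escape time 7
(row=3, col=2): c = 0.3100 + -0.3200i → escape time 7
(row=3, col=3): c = 0.6100 + -0.3200i → escape time 4
(row=3, col=4): c = 0.9100 + -0.3200i → escape time 3

Answer: 77732
77743
77743
77743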